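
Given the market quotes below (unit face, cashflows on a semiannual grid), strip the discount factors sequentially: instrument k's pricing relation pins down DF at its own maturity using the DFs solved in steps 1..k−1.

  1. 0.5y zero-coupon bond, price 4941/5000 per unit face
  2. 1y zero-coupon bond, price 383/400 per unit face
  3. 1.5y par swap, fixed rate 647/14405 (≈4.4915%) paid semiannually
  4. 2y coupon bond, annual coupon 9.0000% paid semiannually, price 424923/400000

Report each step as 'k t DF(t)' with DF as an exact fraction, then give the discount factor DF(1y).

1 1/2 4941/5000
2 1 383/400
3 3/2 9353/10000
4 2 357/400
DF(1y) = 383/400 ≈ 0.957500

step 1 [0.5y] zero: DF = P = 4941/5000 ≈ 0.988200
step 2 [1y] zero: DF = P = 383/400 ≈ 0.957500
step 3 [1.5y] swap r/2=647/28810: DF=(1 − 647/28810·(0.988200+0.957500))/(1+647/28810) = 9353/10000 ≈ 0.935300
step 4 [2y] bond c/2=9/200: DF=(424923/400000 − 9/200·(0.988200+0.957500+0.935300))/(1+9/200) = 357/400 ≈ 0.892500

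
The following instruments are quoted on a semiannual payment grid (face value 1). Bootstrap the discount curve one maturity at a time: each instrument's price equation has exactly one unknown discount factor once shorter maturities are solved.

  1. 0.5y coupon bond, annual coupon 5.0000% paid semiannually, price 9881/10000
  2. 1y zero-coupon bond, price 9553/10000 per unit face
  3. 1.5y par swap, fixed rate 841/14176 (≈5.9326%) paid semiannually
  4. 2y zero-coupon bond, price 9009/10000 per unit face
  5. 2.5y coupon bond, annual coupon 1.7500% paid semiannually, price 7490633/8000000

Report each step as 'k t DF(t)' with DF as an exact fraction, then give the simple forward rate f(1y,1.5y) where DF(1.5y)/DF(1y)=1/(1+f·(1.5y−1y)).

1 1/2 241/250
2 1 9553/10000
3 3/2 9159/10000
4 2 9009/10000
5 5/2 4479/5000
f(1y,1.5y) = ((9553/10000)/(9159/10000) − 1)/(1/2) = 788/9159 ≈ 8.6036%

step 1 [0.5y] bond c/2=1/40: DF=(9881/10000 − 1/40·(0))/(1+1/40) = 241/250 ≈ 0.964000
step 2 [1y] zero: DF = P = 9553/10000 ≈ 0.955300
step 3 [1.5y] swap r/2=841/28352: DF=(1 − 841/28352·(0.964000+0.955300))/(1+841/28352) = 9159/10000 ≈ 0.915900
step 4 [2y] zero: DF = P = 9009/10000 ≈ 0.900900
step 5 [2.5y] bond c/2=7/800: DF=(7490633/8000000 − 7/800·(0.964000+0.955300+0.915900+0.900900))/(1+7/800) = 4479/5000 ≈ 0.895800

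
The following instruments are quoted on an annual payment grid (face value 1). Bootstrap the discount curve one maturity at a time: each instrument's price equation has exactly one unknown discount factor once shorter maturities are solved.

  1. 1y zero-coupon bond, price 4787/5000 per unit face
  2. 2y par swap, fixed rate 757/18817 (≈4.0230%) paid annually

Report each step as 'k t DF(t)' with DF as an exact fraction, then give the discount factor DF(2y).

1 1 4787/5000
2 2 9243/10000
DF(2y) = 9243/10000 ≈ 0.924300

step 1 [1y] zero: DF = P = 4787/5000 ≈ 0.957400
step 2 [2y] swap r/1=757/18817: DF=(1 − 757/18817·(0.957400))/(1+757/18817) = 9243/10000 ≈ 0.924300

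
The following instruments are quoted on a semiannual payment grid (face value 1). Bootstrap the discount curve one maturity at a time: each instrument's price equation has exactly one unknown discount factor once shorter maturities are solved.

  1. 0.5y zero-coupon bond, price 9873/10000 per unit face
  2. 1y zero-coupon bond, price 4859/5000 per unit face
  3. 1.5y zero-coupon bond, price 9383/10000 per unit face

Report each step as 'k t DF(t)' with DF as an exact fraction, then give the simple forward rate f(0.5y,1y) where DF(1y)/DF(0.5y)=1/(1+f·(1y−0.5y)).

1 1/2 9873/10000
2 1 4859/5000
3 3/2 9383/10000
f(0.5y,1y) = ((9873/10000)/(4859/5000) − 1)/(1/2) = 155/4859 ≈ 3.1900%

step 1 [0.5y] zero: DF = P = 9873/10000 ≈ 0.987300
step 2 [1y] zero: DF = P = 4859/5000 ≈ 0.971800
step 3 [1.5y] zero: DF = P = 9383/10000 ≈ 0.938300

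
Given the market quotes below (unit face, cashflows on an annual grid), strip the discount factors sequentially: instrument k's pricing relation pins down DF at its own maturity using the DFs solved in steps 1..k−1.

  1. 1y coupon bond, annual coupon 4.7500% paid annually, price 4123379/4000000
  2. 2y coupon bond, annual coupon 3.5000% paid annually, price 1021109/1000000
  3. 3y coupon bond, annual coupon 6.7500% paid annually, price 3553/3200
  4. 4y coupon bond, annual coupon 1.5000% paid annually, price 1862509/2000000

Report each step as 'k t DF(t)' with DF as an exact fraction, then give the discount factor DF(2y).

step 1 [1y] bond c/1=19/400: DF=(4123379/4000000 − 19/400·(0))/(1+19/400) = 9841/10000 ≈ 0.984100
step 2 [2y] bond c/1=7/200: DF=(1021109/1000000 − 7/200·(0.984100))/(1+7/200) = 9533/10000 ≈ 0.953300
step 3 [3y] bond c/1=27/400: DF=(3553/3200 − 27/400·(0.984100+0.953300))/(1+27/400) = 1147/1250 ≈ 0.917600
step 4 [4y] bond c/1=3/200: DF=(1862509/2000000 − 3/200·(0.984100+0.953300+0.917600))/(1+3/200) = 8753/10000 ≈ 0.875300

1 1 9841/10000
2 2 9533/10000
3 3 1147/1250
4 4 8753/10000
DF(2y) = 9533/10000 ≈ 0.953300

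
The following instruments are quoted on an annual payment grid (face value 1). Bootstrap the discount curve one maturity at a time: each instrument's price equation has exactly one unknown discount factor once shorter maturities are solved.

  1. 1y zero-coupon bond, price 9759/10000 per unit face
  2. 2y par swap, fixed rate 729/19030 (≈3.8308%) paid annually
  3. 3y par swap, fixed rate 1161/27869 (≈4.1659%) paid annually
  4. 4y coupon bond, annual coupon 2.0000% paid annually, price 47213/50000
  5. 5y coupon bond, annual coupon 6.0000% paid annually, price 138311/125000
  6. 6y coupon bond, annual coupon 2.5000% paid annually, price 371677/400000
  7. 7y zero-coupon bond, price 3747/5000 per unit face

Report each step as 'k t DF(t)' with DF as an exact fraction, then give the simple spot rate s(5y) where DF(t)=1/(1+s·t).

1 1 9759/10000
2 2 9271/10000
3 3 8839/10000
4 4 8711/10000
5 5 523/625
6 6 7969/10000
7 7 3747/5000
s(5y) = (1/(523/625) − 1)/(5) = 102/2615 ≈ 3.9006%

step 1 [1y] zero: DF = P = 9759/10000 ≈ 0.975900
step 2 [2y] swap r/1=729/19030: DF=(1 − 729/19030·(0.975900))/(1+729/19030) = 9271/10000 ≈ 0.927100
step 3 [3y] swap r/1=1161/27869: DF=(1 − 1161/27869·(0.975900+0.927100))/(1+1161/27869) = 8839/10000 ≈ 0.883900
step 4 [4y] bond c/1=1/50: DF=(47213/50000 − 1/50·(0.975900+0.927100+0.883900))/(1+1/50) = 8711/10000 ≈ 0.871100
step 5 [5y] bond c/1=3/50: DF=(138311/125000 − 3/50·(0.975900+0.927100+0.883900+0.871100))/(1+3/50) = 523/625 ≈ 0.836800
step 6 [6y] bond c/1=1/40: DF=(371677/400000 − 1/40·(0.975900+0.927100+0.883900+0.871100+0.836800))/(1+1/40) = 7969/10000 ≈ 0.796900
step 7 [7y] zero: DF = P = 3747/5000 ≈ 0.749400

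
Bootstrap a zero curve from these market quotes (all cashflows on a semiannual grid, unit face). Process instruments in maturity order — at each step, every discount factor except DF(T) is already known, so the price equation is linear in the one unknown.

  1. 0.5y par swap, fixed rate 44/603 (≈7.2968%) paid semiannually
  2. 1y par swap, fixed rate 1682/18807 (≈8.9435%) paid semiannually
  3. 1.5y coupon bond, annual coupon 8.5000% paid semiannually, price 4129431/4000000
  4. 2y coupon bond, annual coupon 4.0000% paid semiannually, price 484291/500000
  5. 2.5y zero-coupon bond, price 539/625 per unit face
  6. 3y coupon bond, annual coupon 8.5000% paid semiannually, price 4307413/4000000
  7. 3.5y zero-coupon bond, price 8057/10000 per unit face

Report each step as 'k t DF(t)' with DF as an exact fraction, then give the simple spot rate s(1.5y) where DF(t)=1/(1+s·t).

step 1 [0.5y] swap r/2=22/603: DF=(1 − 22/603·(0))/(1+22/603) = 603/625 ≈ 0.964800
step 2 [1y] swap r/2=841/18807: DF=(1 − 841/18807·(0.964800))/(1+841/18807) = 9159/10000 ≈ 0.915900
step 3 [1.5y] bond c/2=17/400: DF=(4129431/4000000 − 17/400·(0.964800+0.915900))/(1+17/400) = 571/625 ≈ 0.913600
step 4 [2y] bond c/2=1/50: DF=(484291/500000 − 1/50·(0.964800+0.915900+0.913600))/(1+1/50) = 2237/2500 ≈ 0.894800
step 5 [2.5y] zero: DF = P = 539/625 ≈ 0.862400
step 6 [3y] bond c/2=17/400: DF=(4307413/4000000 − 17/400·(0.964800+0.915900+0.913600+0.894800+0.862400))/(1+17/400) = 4237/5000 ≈ 0.847400
step 7 [3.5y] zero: DF = P = 8057/10000 ≈ 0.805700

1 1/2 603/625
2 1 9159/10000
3 3/2 571/625
4 2 2237/2500
5 5/2 539/625
6 3 4237/5000
7 7/2 8057/10000
s(1.5y) = (1/(571/625) − 1)/(3/2) = 36/571 ≈ 6.3047%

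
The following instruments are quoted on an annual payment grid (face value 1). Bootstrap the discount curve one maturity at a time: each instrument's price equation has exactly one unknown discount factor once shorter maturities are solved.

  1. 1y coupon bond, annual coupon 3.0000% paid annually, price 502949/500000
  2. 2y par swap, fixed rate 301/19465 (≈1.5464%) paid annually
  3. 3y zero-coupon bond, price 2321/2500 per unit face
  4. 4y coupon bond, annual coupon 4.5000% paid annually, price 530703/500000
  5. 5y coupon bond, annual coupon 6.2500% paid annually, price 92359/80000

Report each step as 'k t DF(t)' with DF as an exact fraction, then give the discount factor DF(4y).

step 1 [1y] bond c/1=3/100: DF=(502949/500000 − 3/100·(0))/(1+3/100) = 4883/5000 ≈ 0.976600
step 2 [2y] swap r/1=301/19465: DF=(1 − 301/19465·(0.976600))/(1+301/19465) = 9699/10000 ≈ 0.969900
step 3 [3y] zero: DF = P = 2321/2500 ≈ 0.928400
step 4 [4y] bond c/1=9/200: DF=(530703/500000 − 9/200·(0.976600+0.969900+0.928400))/(1+9/200) = 8919/10000 ≈ 0.891900
step 5 [5y] bond c/1=1/16: DF=(92359/80000 − 1/16·(0.976600+0.969900+0.928400+0.891900))/(1+1/16) = 173/200 ≈ 0.865000

1 1 4883/5000
2 2 9699/10000
3 3 2321/2500
4 4 8919/10000
5 5 173/200
DF(4y) = 8919/10000 ≈ 0.891900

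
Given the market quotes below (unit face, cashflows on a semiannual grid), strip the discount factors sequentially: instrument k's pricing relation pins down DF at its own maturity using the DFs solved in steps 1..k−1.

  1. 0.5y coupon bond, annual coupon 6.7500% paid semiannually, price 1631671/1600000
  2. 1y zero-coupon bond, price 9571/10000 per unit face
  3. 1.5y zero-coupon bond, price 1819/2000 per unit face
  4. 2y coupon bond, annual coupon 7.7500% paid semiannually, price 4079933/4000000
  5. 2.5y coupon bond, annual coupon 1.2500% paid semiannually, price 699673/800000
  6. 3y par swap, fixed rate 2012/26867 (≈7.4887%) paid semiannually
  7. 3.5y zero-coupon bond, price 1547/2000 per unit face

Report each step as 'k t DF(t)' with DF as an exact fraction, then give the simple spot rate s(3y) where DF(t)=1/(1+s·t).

step 1 [0.5y] bond c/2=27/800: DF=(1631671/1600000 − 27/800·(0))/(1+27/800) = 1973/2000 ≈ 0.986500
step 2 [1y] zero: DF = P = 9571/10000 ≈ 0.957100
step 3 [1.5y] zero: DF = P = 1819/2000 ≈ 0.909500
step 4 [2y] bond c/2=31/800: DF=(4079933/4000000 − 31/800·(0.986500+0.957100+0.909500))/(1+31/800) = 1751/2000 ≈ 0.875500
step 5 [2.5y] bond c/2=1/160: DF=(699673/800000 − 1/160·(0.986500+0.957100+0.909500+0.875500))/(1+1/160) = 423/500 ≈ 0.846000
step 6 [3y] swap r/2=1006/26867: DF=(1 − 1006/26867·(0.986500+0.957100+0.909500+0.875500+0.846000))/(1+1006/26867) = 1997/2500 ≈ 0.798800
step 7 [3.5y] zero: DF = P = 1547/2000 ≈ 0.773500

1 1/2 1973/2000
2 1 9571/10000
3 3/2 1819/2000
4 2 1751/2000
5 5/2 423/500
6 3 1997/2500
7 7/2 1547/2000
s(3y) = (1/(1997/2500) − 1)/(3) = 503/5991 ≈ 8.3959%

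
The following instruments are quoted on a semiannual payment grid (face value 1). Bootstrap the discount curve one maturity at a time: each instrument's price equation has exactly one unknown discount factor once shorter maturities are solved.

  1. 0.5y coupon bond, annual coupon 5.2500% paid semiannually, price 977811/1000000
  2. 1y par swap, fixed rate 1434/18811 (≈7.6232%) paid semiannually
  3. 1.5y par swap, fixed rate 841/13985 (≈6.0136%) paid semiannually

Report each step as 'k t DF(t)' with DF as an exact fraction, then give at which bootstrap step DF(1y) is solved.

step 1 [0.5y] bond c/2=21/800: DF=(977811/1000000 − 21/800·(0))/(1+21/800) = 1191/1250 ≈ 0.952800
step 2 [1y] swap r/2=717/18811: DF=(1 − 717/18811·(0.952800))/(1+717/18811) = 9283/10000 ≈ 0.928300
step 3 [1.5y] swap r/2=841/27970: DF=(1 − 841/27970·(0.952800+0.928300))/(1+841/27970) = 9159/10000 ≈ 0.915900

1 1/2 1191/1250
2 1 9283/10000
3 3/2 9159/10000
DF(1y) is solved at step 2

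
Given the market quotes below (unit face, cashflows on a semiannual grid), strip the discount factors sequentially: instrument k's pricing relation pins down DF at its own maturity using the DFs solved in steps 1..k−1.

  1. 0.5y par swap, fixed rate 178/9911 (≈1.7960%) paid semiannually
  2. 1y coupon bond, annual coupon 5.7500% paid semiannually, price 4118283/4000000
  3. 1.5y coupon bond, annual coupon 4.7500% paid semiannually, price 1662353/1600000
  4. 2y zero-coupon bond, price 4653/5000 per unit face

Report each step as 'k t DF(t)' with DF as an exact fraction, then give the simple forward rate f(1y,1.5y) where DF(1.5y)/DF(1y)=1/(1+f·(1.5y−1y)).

step 1 [0.5y] swap r/2=89/9911: DF=(1 − 89/9911·(0))/(1+89/9911) = 9911/10000 ≈ 0.991100
step 2 [1y] bond c/2=23/800: DF=(4118283/4000000 − 23/800·(0.991100))/(1+23/800) = 9731/10000 ≈ 0.973100
step 3 [1.5y] bond c/2=19/800: DF=(1662353/1600000 − 19/800·(0.991100+0.973100))/(1+19/800) = 9693/10000 ≈ 0.969300
step 4 [2y] zero: DF = P = 4653/5000 ≈ 0.930600

1 1/2 9911/10000
2 1 9731/10000
3 3/2 9693/10000
4 2 4653/5000
f(1y,1.5y) = ((9731/10000)/(9693/10000) − 1)/(1/2) = 76/9693 ≈ 0.7841%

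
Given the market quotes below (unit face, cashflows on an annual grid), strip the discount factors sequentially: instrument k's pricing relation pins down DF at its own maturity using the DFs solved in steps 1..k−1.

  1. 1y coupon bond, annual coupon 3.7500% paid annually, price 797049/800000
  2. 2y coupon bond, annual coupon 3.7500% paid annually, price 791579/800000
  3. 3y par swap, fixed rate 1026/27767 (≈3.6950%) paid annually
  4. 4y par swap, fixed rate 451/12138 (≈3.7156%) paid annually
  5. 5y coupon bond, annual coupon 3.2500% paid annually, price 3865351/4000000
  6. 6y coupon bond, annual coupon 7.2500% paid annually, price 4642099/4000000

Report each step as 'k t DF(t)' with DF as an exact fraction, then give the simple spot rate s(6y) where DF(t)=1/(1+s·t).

1 1 9603/10000
2 2 919/1000
3 3 4487/5000
4 4 8647/10000
5 5 8213/10000
6 6 1951/2500
s(6y) = (1/(1951/2500) − 1)/(6) = 183/3902 ≈ 4.6899%

step 1 [1y] bond c/1=3/80: DF=(797049/800000 − 3/80·(0))/(1+3/80) = 9603/10000 ≈ 0.960300
step 2 [2y] bond c/1=3/80: DF=(791579/800000 − 3/80·(0.960300))/(1+3/80) = 919/1000 ≈ 0.919000
step 3 [3y] swap r/1=1026/27767: DF=(1 − 1026/27767·(0.960300+0.919000))/(1+1026/27767) = 4487/5000 ≈ 0.897400
step 4 [4y] swap r/1=451/12138: DF=(1 − 451/12138·(0.960300+0.919000+0.897400))/(1+451/12138) = 8647/10000 ≈ 0.864700
step 5 [5y] bond c/1=13/400: DF=(3865351/4000000 − 13/400·(0.960300+0.919000+0.897400+0.864700))/(1+13/400) = 8213/10000 ≈ 0.821300
step 6 [6y] bond c/1=29/400: DF=(4642099/4000000 − 29/400·(0.960300+0.919000+0.897400+0.864700+0.821300))/(1+29/400) = 1951/2500 ≈ 0.780400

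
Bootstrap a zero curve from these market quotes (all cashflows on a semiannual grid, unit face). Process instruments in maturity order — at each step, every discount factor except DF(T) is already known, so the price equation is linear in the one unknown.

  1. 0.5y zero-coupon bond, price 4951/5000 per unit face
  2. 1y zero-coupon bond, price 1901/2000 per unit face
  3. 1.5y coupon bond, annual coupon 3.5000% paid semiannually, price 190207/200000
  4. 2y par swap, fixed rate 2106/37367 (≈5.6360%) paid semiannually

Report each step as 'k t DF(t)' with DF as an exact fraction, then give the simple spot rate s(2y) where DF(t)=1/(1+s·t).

step 1 [0.5y] zero: DF = P = 4951/5000 ≈ 0.990200
step 2 [1y] zero: DF = P = 1901/2000 ≈ 0.950500
step 3 [1.5y] bond c/2=7/400: DF=(190207/200000 − 7/400·(0.990200+0.950500))/(1+7/400) = 9013/10000 ≈ 0.901300
step 4 [2y] swap r/2=1053/37367: DF=(1 − 1053/37367·(0.990200+0.950500+0.901300))/(1+1053/37367) = 8947/10000 ≈ 0.894700

1 1/2 4951/5000
2 1 1901/2000
3 3/2 9013/10000
4 2 8947/10000
s(2y) = (1/(8947/10000) − 1)/(2) = 1053/17894 ≈ 5.8847%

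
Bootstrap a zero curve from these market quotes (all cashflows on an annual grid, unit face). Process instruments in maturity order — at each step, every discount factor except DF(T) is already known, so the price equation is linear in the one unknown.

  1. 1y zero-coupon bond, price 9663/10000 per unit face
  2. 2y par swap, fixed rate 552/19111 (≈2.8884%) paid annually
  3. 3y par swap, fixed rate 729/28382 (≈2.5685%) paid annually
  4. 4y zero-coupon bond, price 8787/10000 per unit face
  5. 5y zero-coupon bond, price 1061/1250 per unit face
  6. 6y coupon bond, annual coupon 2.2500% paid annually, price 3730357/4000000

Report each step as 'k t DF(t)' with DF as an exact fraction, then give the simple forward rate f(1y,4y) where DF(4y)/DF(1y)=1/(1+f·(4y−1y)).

step 1 [1y] zero: DF = P = 9663/10000 ≈ 0.966300
step 2 [2y] swap r/1=552/19111: DF=(1 − 552/19111·(0.966300))/(1+552/19111) = 1181/1250 ≈ 0.944800
step 3 [3y] swap r/1=729/28382: DF=(1 − 729/28382·(0.966300+0.944800))/(1+729/28382) = 9271/10000 ≈ 0.927100
step 4 [4y] zero: DF = P = 8787/10000 ≈ 0.878700
step 5 [5y] zero: DF = P = 1061/1250 ≈ 0.848800
step 6 [6y] bond c/1=9/400: DF=(3730357/4000000 − 9/400·(0.966300+0.944800+0.927100+0.878700+0.848800))/(1+9/400) = 2029/2500 ≈ 0.811600

1 1 9663/10000
2 2 1181/1250
3 3 9271/10000
4 4 8787/10000
5 5 1061/1250
6 6 2029/2500
f(1y,4y) = ((9663/10000)/(8787/10000) − 1)/(3) = 292/8787 ≈ 3.3231%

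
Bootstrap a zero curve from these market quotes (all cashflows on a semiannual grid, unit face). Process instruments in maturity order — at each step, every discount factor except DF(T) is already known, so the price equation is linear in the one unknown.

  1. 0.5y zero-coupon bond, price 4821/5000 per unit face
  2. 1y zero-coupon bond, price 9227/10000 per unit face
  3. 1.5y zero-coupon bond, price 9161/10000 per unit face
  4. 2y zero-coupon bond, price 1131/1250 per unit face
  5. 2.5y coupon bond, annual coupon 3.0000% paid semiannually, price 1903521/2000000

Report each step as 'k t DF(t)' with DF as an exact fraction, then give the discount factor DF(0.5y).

step 1 [0.5y] zero: DF = P = 4821/5000 ≈ 0.964200
step 2 [1y] zero: DF = P = 9227/10000 ≈ 0.922700
step 3 [1.5y] zero: DF = P = 9161/10000 ≈ 0.916100
step 4 [2y] zero: DF = P = 1131/1250 ≈ 0.904800
step 5 [2.5y] bond c/2=3/200: DF=(1903521/2000000 − 3/200·(0.964200+0.922700+0.916100+0.904800))/(1+3/200) = 8829/10000 ≈ 0.882900

1 1/2 4821/5000
2 1 9227/10000
3 3/2 9161/10000
4 2 1131/1250
5 5/2 8829/10000
DF(0.5y) = 4821/5000 ≈ 0.964200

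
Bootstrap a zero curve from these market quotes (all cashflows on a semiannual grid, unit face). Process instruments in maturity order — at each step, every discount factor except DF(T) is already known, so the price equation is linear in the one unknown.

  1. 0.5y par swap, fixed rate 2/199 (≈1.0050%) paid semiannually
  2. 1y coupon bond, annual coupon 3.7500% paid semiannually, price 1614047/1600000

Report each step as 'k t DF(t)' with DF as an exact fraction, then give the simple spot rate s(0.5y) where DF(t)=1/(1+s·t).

1 1/2 199/200
2 1 9719/10000
s(0.5y) = (1/(199/200) − 1)/(1/2) = 2/199 ≈ 1.0050%

step 1 [0.5y] swap r/2=1/199: DF=(1 − 1/199·(0))/(1+1/199) = 199/200 ≈ 0.995000
step 2 [1y] bond c/2=3/160: DF=(1614047/1600000 − 3/160·(0.995000))/(1+3/160) = 9719/10000 ≈ 0.971900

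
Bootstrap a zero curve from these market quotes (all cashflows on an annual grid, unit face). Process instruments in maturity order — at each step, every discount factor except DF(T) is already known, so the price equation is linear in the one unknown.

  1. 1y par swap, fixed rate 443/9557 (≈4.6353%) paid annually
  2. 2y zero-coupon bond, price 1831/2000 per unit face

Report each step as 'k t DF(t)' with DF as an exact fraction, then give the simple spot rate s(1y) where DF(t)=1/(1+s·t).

step 1 [1y] swap r/1=443/9557: DF=(1 − 443/9557·(0))/(1+443/9557) = 9557/10000 ≈ 0.955700
step 2 [2y] zero: DF = P = 1831/2000 ≈ 0.915500

1 1 9557/10000
2 2 1831/2000
s(1y) = (1/(9557/10000) − 1)/(1) = 443/9557 ≈ 4.6353%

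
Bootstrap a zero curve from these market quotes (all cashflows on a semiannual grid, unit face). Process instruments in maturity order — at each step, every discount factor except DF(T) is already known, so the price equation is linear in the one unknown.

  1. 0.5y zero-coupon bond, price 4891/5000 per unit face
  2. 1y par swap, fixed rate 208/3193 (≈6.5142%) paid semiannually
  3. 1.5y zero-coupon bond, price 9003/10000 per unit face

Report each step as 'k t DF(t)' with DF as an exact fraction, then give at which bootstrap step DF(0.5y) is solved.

step 1 [0.5y] zero: DF = P = 4891/5000 ≈ 0.978200
step 2 [1y] swap r/2=104/3193: DF=(1 − 104/3193·(0.978200))/(1+104/3193) = 586/625 ≈ 0.937600
step 3 [1.5y] zero: DF = P = 9003/10000 ≈ 0.900300

1 1/2 4891/5000
2 1 586/625
3 3/2 9003/10000
DF(0.5y) is solved at step 1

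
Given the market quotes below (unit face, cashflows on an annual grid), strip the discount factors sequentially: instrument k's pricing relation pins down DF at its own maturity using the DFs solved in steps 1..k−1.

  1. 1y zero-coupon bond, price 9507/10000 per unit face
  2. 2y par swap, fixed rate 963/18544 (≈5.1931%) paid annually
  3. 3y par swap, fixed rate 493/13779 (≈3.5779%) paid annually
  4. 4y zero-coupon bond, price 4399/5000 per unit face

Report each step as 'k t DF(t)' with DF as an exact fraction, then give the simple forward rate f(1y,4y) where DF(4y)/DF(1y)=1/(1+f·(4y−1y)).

step 1 [1y] zero: DF = P = 9507/10000 ≈ 0.950700
step 2 [2y] swap r/1=963/18544: DF=(1 − 963/18544·(0.950700))/(1+963/18544) = 9037/10000 ≈ 0.903700
step 3 [3y] swap r/1=493/13779: DF=(1 − 493/13779·(0.950700+0.903700))/(1+493/13779) = 4507/5000 ≈ 0.901400
step 4 [4y] zero: DF = P = 4399/5000 ≈ 0.879800

1 1 9507/10000
2 2 9037/10000
3 3 4507/5000
4 4 4399/5000
f(1y,4y) = ((9507/10000)/(4399/5000) − 1)/(3) = 709/26394 ≈ 2.6862%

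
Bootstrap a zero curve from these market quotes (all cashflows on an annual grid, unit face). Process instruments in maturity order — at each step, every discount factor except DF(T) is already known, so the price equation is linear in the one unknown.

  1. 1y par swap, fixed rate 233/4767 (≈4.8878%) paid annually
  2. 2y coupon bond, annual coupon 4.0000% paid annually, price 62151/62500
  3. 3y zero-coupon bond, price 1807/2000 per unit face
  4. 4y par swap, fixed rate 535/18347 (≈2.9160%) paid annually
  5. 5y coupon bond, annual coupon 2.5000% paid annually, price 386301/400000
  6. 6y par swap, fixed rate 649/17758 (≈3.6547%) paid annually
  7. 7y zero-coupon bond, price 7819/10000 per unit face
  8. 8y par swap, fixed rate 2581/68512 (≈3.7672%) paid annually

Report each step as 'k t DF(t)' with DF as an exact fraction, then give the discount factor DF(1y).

step 1 [1y] swap r/1=233/4767: DF=(1 − 233/4767·(0))/(1+233/4767) = 4767/5000 ≈ 0.953400
step 2 [2y] bond c/1=1/25: DF=(62151/62500 − 1/25·(0.953400))/(1+1/25) = 1839/2000 ≈ 0.919500
step 3 [3y] zero: DF = P = 1807/2000 ≈ 0.903500
step 4 [4y] swap r/1=535/18347: DF=(1 − 535/18347·(0.953400+0.919500+0.903500))/(1+535/18347) = 893/1000 ≈ 0.893000
step 5 [5y] bond c/1=1/40: DF=(386301/400000 − 1/40·(0.953400+0.919500+0.903500+0.893000))/(1+1/40) = 8527/10000 ≈ 0.852700
step 6 [6y] swap r/1=649/17758: DF=(1 − 649/17758·(0.953400+0.919500+0.903500+0.893000+0.852700))/(1+649/17758) = 8053/10000 ≈ 0.805300
step 7 [7y] zero: DF = P = 7819/10000 ≈ 0.781900
step 8 [8y] swap r/1=2581/68512: DF=(1 − 2581/68512·(0.953400+0.919500+0.903500+0.893000+0.852700+0.805300+0.781900))/(1+2581/68512) = 7419/10000 ≈ 0.741900

1 1 4767/5000
2 2 1839/2000
3 3 1807/2000
4 4 893/1000
5 5 8527/10000
6 6 8053/10000
7 7 7819/10000
8 8 7419/10000
DF(1y) = 4767/5000 ≈ 0.953400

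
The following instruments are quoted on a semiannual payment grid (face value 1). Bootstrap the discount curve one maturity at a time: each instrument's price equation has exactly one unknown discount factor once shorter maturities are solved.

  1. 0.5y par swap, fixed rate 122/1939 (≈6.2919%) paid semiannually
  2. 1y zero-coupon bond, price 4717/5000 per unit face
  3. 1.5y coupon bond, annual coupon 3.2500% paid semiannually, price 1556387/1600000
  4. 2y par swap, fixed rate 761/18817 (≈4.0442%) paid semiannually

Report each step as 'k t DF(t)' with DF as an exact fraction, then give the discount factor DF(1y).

1 1/2 1939/2000
2 1 4717/5000
3 3/2 4633/5000
4 2 9239/10000
DF(1y) = 4717/5000 ≈ 0.943400

step 1 [0.5y] swap r/2=61/1939: DF=(1 − 61/1939·(0))/(1+61/1939) = 1939/2000 ≈ 0.969500
step 2 [1y] zero: DF = P = 4717/5000 ≈ 0.943400
step 3 [1.5y] bond c/2=13/800: DF=(1556387/1600000 − 13/800·(0.969500+0.943400))/(1+13/800) = 4633/5000 ≈ 0.926600
step 4 [2y] swap r/2=761/37634: DF=(1 − 761/37634·(0.969500+0.943400+0.926600))/(1+761/37634) = 9239/10000 ≈ 0.923900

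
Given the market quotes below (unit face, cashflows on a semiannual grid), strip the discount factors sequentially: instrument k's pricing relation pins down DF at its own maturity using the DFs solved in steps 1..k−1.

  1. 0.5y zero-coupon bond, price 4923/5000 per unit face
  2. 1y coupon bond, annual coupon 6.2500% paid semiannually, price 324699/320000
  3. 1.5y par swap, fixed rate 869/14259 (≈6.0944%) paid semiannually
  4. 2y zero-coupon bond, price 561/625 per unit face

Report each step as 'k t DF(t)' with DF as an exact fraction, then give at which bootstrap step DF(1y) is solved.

1 1/2 4923/5000
2 1 9541/10000
3 3/2 9131/10000
4 2 561/625
DF(1y) is solved at step 2

step 1 [0.5y] zero: DF = P = 4923/5000 ≈ 0.984600
step 2 [1y] bond c/2=1/32: DF=(324699/320000 − 1/32·(0.984600))/(1+1/32) = 9541/10000 ≈ 0.954100
step 3 [1.5y] swap r/2=869/28518: DF=(1 − 869/28518·(0.984600+0.954100))/(1+869/28518) = 9131/10000 ≈ 0.913100
step 4 [2y] zero: DF = P = 561/625 ≈ 0.897600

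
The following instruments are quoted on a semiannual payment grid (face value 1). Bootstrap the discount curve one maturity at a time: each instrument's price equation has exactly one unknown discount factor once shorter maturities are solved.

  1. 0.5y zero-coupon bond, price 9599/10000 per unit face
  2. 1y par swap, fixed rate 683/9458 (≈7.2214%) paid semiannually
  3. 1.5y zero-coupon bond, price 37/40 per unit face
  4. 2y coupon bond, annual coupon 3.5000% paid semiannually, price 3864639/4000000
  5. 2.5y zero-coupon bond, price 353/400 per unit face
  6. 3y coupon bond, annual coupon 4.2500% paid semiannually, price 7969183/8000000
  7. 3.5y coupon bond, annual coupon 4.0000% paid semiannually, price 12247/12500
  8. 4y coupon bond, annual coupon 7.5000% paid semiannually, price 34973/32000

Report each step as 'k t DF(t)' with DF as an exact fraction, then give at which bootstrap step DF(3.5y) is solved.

step 1 [0.5y] zero: DF = P = 9599/10000 ≈ 0.959900
step 2 [1y] swap r/2=683/18916: DF=(1 − 683/18916·(0.959900))/(1+683/18916) = 9317/10000 ≈ 0.931700
step 3 [1.5y] zero: DF = P = 37/40 ≈ 0.925000
step 4 [2y] bond c/2=7/400: DF=(3864639/4000000 − 7/400·(0.959900+0.931700+0.925000))/(1+7/400) = 9011/10000 ≈ 0.901100
step 5 [2.5y] zero: DF = P = 353/400 ≈ 0.882500
step 6 [3y] bond c/2=17/800: DF=(7969183/8000000 − 17/800·(0.959900+0.931700+0.925000+0.901100+0.882500))/(1+17/800) = 8797/10000 ≈ 0.879700
step 7 [3.5y] bond c/2=1/50: DF=(12247/12500 − 1/50·(0.959900+0.931700+0.925000+0.901100+0.882500+0.879700))/(1+1/50) = 8531/10000 ≈ 0.853100
step 8 [4y] bond c/2=3/80: DF=(34973/32000 − 3/80·(0.959900+0.931700+0.925000+0.901100+0.882500+0.879700+0.853100))/(1+3/80) = 1649/2000 ≈ 0.824500

1 1/2 9599/10000
2 1 9317/10000
3 3/2 37/40
4 2 9011/10000
5 5/2 353/400
6 3 8797/10000
7 7/2 8531/10000
8 4 1649/2000
DF(3.5y) is solved at step 7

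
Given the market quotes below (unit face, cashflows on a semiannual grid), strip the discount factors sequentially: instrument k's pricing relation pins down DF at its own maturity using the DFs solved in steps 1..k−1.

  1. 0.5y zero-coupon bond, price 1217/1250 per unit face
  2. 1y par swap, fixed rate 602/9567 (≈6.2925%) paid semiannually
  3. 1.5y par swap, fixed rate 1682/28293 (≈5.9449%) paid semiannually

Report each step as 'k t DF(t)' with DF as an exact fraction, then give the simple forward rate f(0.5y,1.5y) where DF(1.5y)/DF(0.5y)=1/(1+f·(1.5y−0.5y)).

step 1 [0.5y] zero: DF = P = 1217/1250 ≈ 0.973600
step 2 [1y] swap r/2=301/9567: DF=(1 − 301/9567·(0.973600))/(1+301/9567) = 4699/5000 ≈ 0.939800
step 3 [1.5y] swap r/2=841/28293: DF=(1 − 841/28293·(0.973600+0.939800))/(1+841/28293) = 9159/10000 ≈ 0.915900

1 1/2 1217/1250
2 1 4699/5000
3 3/2 9159/10000
f(0.5y,1.5y) = ((1217/1250)/(9159/10000) − 1)/(1) = 577/9159 ≈ 6.2998%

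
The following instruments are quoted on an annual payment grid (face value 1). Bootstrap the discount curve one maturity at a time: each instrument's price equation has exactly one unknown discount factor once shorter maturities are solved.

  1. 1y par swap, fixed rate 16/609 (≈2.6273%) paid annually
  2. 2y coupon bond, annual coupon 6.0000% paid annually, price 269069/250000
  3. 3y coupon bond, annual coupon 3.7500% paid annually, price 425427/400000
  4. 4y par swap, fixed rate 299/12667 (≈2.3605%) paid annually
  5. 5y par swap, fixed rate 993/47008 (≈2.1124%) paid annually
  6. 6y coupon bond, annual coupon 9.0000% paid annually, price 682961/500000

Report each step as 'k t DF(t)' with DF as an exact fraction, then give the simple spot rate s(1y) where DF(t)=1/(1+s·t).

1 1 609/625
2 2 4801/5000
3 3 597/625
4 4 9103/10000
5 5 9007/10000
6 6 173/200
s(1y) = (1/(609/625) − 1)/(1) = 16/609 ≈ 2.6273%

step 1 [1y] swap r/1=16/609: DF=(1 − 16/609·(0))/(1+16/609) = 609/625 ≈ 0.974400
step 2 [2y] bond c/1=3/50: DF=(269069/250000 − 3/50·(0.974400))/(1+3/50) = 4801/5000 ≈ 0.960200
step 3 [3y] bond c/1=3/80: DF=(425427/400000 − 3/80·(0.974400+0.960200))/(1+3/80) = 597/625 ≈ 0.955200
step 4 [4y] swap r/1=299/12667: DF=(1 − 299/12667·(0.974400+0.960200+0.955200))/(1+299/12667) = 9103/10000 ≈ 0.910300
step 5 [5y] swap r/1=993/47008: DF=(1 − 993/47008·(0.974400+0.960200+0.955200+0.910300))/(1+993/47008) = 9007/10000 ≈ 0.900700
step 6 [6y] bond c/1=9/100: DF=(682961/500000 − 9/100·(0.974400+0.960200+0.955200+0.910300+0.900700))/(1+9/100) = 173/200 ≈ 0.865000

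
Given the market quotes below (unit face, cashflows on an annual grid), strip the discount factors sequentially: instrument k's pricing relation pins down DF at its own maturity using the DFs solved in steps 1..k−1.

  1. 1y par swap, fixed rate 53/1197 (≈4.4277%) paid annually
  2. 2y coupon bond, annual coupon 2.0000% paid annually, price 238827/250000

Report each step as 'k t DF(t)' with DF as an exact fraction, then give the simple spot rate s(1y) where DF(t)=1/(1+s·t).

1 1 1197/1250
2 2 4589/5000
s(1y) = (1/(1197/1250) − 1)/(1) = 53/1197 ≈ 4.4277%

step 1 [1y] swap r/1=53/1197: DF=(1 − 53/1197·(0))/(1+53/1197) = 1197/1250 ≈ 0.957600
step 2 [2y] bond c/1=1/50: DF=(238827/250000 − 1/50·(0.957600))/(1+1/50) = 4589/5000 ≈ 0.917800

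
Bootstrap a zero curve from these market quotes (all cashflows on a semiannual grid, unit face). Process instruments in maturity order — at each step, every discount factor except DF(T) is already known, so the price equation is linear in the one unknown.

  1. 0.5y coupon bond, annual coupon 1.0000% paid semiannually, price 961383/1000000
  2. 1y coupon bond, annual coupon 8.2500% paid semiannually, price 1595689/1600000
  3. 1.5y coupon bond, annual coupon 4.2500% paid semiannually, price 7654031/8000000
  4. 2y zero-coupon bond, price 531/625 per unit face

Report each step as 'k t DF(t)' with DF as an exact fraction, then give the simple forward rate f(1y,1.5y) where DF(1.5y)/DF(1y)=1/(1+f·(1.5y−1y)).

step 1 [0.5y] bond c/2=1/200: DF=(961383/1000000 − 1/200·(0))/(1+1/200) = 4783/5000 ≈ 0.956600
step 2 [1y] bond c/2=33/800: DF=(1595689/1600000 − 33/800·(0.956600))/(1+33/800) = 9199/10000 ≈ 0.919900
step 3 [1.5y] bond c/2=17/800: DF=(7654031/8000000 − 17/800·(0.956600+0.919900))/(1+17/800) = 4489/5000 ≈ 0.897800
step 4 [2y] zero: DF = P = 531/625 ≈ 0.849600

1 1/2 4783/5000
2 1 9199/10000
3 3/2 4489/5000
4 2 531/625
f(1y,1.5y) = ((9199/10000)/(4489/5000) − 1)/(1/2) = 221/4489 ≈ 4.9231%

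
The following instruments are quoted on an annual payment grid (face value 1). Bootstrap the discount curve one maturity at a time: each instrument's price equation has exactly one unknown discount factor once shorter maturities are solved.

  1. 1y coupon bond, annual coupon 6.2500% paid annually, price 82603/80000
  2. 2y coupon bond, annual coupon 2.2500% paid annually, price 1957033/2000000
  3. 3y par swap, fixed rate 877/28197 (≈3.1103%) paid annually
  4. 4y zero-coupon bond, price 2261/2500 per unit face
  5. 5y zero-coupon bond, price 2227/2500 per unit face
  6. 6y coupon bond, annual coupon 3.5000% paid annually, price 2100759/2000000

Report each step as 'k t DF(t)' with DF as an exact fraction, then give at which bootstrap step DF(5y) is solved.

1 1 4859/5000
2 2 2339/2500
3 3 9123/10000
4 4 2261/2500
5 5 2227/2500
6 6 2147/2500
DF(5y) is solved at step 5

step 1 [1y] bond c/1=1/16: DF=(82603/80000 − 1/16·(0))/(1+1/16) = 4859/5000 ≈ 0.971800
step 2 [2y] bond c/1=9/400: DF=(1957033/2000000 − 9/400·(0.971800))/(1+9/400) = 2339/2500 ≈ 0.935600
step 3 [3y] swap r/1=877/28197: DF=(1 − 877/28197·(0.971800+0.935600))/(1+877/28197) = 9123/10000 ≈ 0.912300
step 4 [4y] zero: DF = P = 2261/2500 ≈ 0.904400
step 5 [5y] zero: DF = P = 2227/2500 ≈ 0.890800
step 6 [6y] bond c/1=7/200: DF=(2100759/2000000 − 7/200·(0.971800+0.935600+0.912300+0.904400+0.890800))/(1+7/200) = 2147/2500 ≈ 0.858800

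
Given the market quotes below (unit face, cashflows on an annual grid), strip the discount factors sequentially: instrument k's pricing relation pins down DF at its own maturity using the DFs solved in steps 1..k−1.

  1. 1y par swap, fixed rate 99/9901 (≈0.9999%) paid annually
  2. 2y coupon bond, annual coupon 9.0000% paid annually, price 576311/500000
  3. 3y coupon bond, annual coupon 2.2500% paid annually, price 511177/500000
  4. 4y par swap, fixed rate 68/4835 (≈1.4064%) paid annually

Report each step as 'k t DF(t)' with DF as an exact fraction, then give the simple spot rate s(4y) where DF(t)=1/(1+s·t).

1 1 9901/10000
2 2 9757/10000
3 3 4783/5000
4 4 591/625
s(4y) = (1/(591/625) − 1)/(4) = 17/1182 ≈ 1.4382%

step 1 [1y] swap r/1=99/9901: DF=(1 − 99/9901·(0))/(1+99/9901) = 9901/10000 ≈ 0.990100
step 2 [2y] bond c/1=9/100: DF=(576311/500000 − 9/100·(0.990100))/(1+9/100) = 9757/10000 ≈ 0.975700
step 3 [3y] bond c/1=9/400: DF=(511177/500000 − 9/400·(0.990100+0.975700))/(1+9/400) = 4783/5000 ≈ 0.956600
step 4 [4y] swap r/1=68/4835: DF=(1 − 68/4835·(0.990100+0.975700+0.956600))/(1+68/4835) = 591/625 ≈ 0.945600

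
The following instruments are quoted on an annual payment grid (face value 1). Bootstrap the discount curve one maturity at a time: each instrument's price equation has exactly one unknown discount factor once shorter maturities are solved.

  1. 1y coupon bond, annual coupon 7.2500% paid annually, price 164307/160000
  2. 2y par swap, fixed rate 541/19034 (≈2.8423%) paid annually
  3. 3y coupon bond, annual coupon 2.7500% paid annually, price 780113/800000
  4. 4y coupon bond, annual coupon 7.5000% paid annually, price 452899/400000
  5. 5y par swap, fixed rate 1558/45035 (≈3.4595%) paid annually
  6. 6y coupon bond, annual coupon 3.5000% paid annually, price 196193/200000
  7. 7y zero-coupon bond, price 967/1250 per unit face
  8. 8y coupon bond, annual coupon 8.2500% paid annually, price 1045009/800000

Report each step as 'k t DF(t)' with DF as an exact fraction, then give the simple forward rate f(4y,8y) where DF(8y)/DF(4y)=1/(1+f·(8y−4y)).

step 1 [1y] bond c/1=29/400: DF=(164307/160000 − 29/400·(0))/(1+29/400) = 383/400 ≈ 0.957500
step 2 [2y] swap r/1=541/19034: DF=(1 − 541/19034·(0.957500))/(1+541/19034) = 9459/10000 ≈ 0.945900
step 3 [3y] bond c/1=11/400: DF=(780113/800000 − 11/400·(0.957500+0.945900))/(1+11/400) = 8981/10000 ≈ 0.898100
step 4 [4y] bond c/1=3/40: DF=(452899/400000 − 3/40·(0.957500+0.945900+0.898100))/(1+3/40) = 4289/5000 ≈ 0.857800
step 5 [5y] swap r/1=1558/45035: DF=(1 − 1558/45035·(0.957500+0.945900+0.898100+0.857800))/(1+1558/45035) = 4221/5000 ≈ 0.844200
step 6 [6y] bond c/1=7/200: DF=(196193/200000 − 7/200·(0.957500+0.945900+0.898100+0.857800+0.844200))/(1+7/200) = 1591/2000 ≈ 0.795500
step 7 [7y] zero: DF = P = 967/1250 ≈ 0.773600
step 8 [8y] bond c/1=33/400: DF=(1045009/800000 − 33/400·(0.957500+0.945900+0.898100+0.857800+0.844200+0.795500+0.773600))/(1+33/400) = 7439/10000 ≈ 0.743900

1 1 383/400
2 2 9459/10000
3 3 8981/10000
4 4 4289/5000
5 5 4221/5000
6 6 1591/2000
7 7 967/1250
8 8 7439/10000
f(4y,8y) = ((4289/5000)/(7439/10000) − 1)/(4) = 1139/29756 ≈ 3.8278%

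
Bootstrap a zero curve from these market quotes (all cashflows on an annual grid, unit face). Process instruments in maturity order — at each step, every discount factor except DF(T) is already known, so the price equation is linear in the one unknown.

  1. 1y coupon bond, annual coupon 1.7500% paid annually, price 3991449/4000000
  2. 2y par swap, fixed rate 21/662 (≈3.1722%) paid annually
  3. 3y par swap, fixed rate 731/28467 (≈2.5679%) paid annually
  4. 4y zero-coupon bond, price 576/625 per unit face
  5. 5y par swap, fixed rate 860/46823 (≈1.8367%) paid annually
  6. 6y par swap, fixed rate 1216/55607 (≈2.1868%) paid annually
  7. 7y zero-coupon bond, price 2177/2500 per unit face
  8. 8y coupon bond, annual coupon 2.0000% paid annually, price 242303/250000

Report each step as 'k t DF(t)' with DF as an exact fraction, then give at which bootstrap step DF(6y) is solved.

1 1 9807/10000
2 2 9391/10000
3 3 9269/10000
4 4 576/625
5 5 457/500
6 6 549/625
7 7 2177/2500
8 8 8241/10000
DF(6y) is solved at step 6

step 1 [1y] bond c/1=7/400: DF=(3991449/4000000 − 7/400·(0))/(1+7/400) = 9807/10000 ≈ 0.980700
step 2 [2y] swap r/1=21/662: DF=(1 − 21/662·(0.980700))/(1+21/662) = 9391/10000 ≈ 0.939100
step 3 [3y] swap r/1=731/28467: DF=(1 − 731/28467·(0.980700+0.939100))/(1+731/28467) = 9269/10000 ≈ 0.926900
step 4 [4y] zero: DF = P = 576/625 ≈ 0.921600
step 5 [5y] swap r/1=860/46823: DF=(1 − 860/46823·(0.980700+0.939100+0.926900+0.921600))/(1+860/46823) = 457/500 ≈ 0.914000
step 6 [6y] swap r/1=1216/55607: DF=(1 − 1216/55607·(0.980700+0.939100+0.926900+0.921600+0.914000))/(1+1216/55607) = 549/625 ≈ 0.878400
step 7 [7y] zero: DF = P = 2177/2500 ≈ 0.870800
step 8 [8y] bond c/1=1/50: DF=(242303/250000 − 1/50·(0.980700+0.939100+0.926900+0.921600+0.914000+0.878400+0.870800))/(1+1/50) = 8241/10000 ≈ 0.824100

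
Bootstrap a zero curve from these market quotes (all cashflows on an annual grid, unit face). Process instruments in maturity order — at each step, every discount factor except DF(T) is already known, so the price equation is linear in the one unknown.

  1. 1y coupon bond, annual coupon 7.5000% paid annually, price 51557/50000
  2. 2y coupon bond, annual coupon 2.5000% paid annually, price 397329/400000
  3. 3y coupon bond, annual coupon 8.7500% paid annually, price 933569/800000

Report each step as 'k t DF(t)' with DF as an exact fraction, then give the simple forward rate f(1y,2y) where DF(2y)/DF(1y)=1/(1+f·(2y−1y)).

step 1 [1y] bond c/1=3/40: DF=(51557/50000 − 3/40·(0))/(1+3/40) = 1199/1250 ≈ 0.959200
step 2 [2y] bond c/1=1/40: DF=(397329/400000 − 1/40·(0.959200))/(1+1/40) = 9457/10000 ≈ 0.945700
step 3 [3y] bond c/1=7/80: DF=(933569/800000 − 7/80·(0.959200+0.945700))/(1+7/80) = 4599/5000 ≈ 0.919800

1 1 1199/1250
2 2 9457/10000
3 3 4599/5000
f(1y,2y) = ((1199/1250)/(9457/10000) − 1)/(1) = 135/9457 ≈ 1.4275%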